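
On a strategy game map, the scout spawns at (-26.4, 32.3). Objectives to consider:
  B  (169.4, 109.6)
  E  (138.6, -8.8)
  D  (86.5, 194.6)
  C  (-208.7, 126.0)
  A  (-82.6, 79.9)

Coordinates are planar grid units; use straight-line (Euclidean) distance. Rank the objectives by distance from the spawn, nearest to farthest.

Computing each straight-line distance from (-26.4, 32.3):
A (-82.6, 79.9): 73.6
E (138.6, -8.8): 170.0
D (86.5, 194.6): 197.7
C (-208.7, 126.0): 205.0
B (169.4, 109.6): 210.5

A, E, D, C, B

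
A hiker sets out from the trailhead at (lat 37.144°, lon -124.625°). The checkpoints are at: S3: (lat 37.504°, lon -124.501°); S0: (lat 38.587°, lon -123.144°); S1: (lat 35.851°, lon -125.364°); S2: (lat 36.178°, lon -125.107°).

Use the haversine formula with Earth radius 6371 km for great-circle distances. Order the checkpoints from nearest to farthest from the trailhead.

Distance from the trailhead at (lat 37.144°, lon -124.625°) to each:
S3 (lat 37.504°, lon -124.501°): 41.5 km
S2 (lat 36.178°, lon -125.107°): 115.7 km
S1 (lat 35.851°, lon -125.364°): 158.2 km
S0 (lat 38.587°, lon -123.144°): 206.5 km

S3, S2, S1, S0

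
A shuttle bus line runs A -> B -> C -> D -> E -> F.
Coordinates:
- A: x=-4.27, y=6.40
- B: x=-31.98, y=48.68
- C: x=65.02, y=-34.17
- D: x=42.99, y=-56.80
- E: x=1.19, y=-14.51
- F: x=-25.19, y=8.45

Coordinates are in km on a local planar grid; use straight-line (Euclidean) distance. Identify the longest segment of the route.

B–C

Leg distances:
A→B: 50.6 km
B→C: 127.6 km
C→D: 31.6 km
D→E: 59.5 km
E→F: 35.0 km
The longest leg is B–C at 127.6 km.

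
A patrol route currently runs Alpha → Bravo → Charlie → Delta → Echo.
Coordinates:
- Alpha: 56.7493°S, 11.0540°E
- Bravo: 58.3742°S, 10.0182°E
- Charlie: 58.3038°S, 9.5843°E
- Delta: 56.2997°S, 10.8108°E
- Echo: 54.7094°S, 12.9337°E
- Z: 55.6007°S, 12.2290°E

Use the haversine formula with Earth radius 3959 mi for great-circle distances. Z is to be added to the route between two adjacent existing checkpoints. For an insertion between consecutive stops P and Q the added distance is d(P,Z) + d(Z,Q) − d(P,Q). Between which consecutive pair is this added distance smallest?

between Delta and Echo

Added distance for inserting Z between each consecutive pair:
Alpha–Bravo: 181.6 mi
Bravo–Charlie: 404.1 mi
Charlie–Delta: 138.9 mi
Delta–Echo: 2.9 mi
Smallest added distance is 2.9 mi, inserting between Delta and Echo.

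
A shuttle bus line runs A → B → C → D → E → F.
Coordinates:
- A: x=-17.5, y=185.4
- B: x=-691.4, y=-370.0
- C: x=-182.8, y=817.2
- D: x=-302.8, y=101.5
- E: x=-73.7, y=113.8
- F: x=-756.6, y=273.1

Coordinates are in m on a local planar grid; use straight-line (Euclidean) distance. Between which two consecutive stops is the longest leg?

Leg distances:
A→B: 873.3 m
B→C: 1291.6 m
C→D: 725.7 m
D→E: 229.4 m
E→F: 701.2 m
The longest leg is B–C at 1291.6 m.

B–C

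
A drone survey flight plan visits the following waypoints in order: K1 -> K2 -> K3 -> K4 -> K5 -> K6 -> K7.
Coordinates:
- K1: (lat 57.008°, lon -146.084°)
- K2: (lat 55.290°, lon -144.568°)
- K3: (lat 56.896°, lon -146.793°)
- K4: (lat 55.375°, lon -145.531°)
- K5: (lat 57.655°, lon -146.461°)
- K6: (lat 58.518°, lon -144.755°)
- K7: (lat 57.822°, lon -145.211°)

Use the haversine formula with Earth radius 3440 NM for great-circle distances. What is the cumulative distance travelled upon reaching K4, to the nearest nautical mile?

337 NM

Leg distances:
K1→K2: 114.9 NM  (cumulative 114.9 NM)
K2→K3: 121.9 NM  (cumulative 236.8 NM)
K3→K4: 100.6 NM  (cumulative 337.4 NM)
Cumulative distance at K4 ≈ 337 NM.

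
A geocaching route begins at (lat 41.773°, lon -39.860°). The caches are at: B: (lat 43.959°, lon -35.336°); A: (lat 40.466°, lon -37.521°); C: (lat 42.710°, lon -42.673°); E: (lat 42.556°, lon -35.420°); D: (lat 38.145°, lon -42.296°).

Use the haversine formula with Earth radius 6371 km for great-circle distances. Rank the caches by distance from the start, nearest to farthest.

A, C, E, B, D

Distances from the start:
A (lat 40.466°, lon -37.521°): 243.9 km
C (lat 42.710°, lon -42.673°): 253.9 km
E (lat 42.556°, lon -35.420°): 376.1 km
B (lat 43.959°, lon -35.336°): 441.5 km
D (lat 38.145°, lon -42.296°): 453.7 km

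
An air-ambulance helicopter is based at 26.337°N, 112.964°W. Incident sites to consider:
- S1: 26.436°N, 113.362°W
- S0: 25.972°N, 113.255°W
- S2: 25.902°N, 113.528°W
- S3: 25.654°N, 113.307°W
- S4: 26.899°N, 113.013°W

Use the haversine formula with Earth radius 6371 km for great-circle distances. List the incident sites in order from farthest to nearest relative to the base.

S3, S2, S4, S0, S1

Computing each great-circle distance from 26.337°N, 112.964°W:
S3 25.654°N, 113.307°W: 83.3 km
S2 25.902°N, 113.528°W: 74.2 km
S4 26.899°N, 113.013°W: 62.7 km
S0 25.972°N, 113.255°W: 49.9 km
S1 26.436°N, 113.362°W: 41.1 km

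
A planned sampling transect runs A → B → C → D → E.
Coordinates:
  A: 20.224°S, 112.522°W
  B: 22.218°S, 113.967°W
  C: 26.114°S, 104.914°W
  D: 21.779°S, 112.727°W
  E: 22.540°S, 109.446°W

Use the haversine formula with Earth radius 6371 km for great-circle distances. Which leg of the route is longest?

B–C

Leg distances:
A→B: 267.6 km
B→C: 1015.1 km
C→D: 928.5 km
D→E: 348.3 km
The longest leg is B–C at 1015.1 km.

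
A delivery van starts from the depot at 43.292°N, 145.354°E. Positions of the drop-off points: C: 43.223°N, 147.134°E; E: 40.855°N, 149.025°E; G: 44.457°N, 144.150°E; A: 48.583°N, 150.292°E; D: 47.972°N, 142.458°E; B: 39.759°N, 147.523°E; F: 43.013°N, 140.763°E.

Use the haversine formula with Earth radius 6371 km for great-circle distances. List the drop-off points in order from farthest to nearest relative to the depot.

Computing each great-circle distance from 43.292°N, 145.354°E:
A 48.583°N, 150.292°E: 701.0 km
D 47.972°N, 142.458°E: 566.9 km
B 39.759°N, 147.523°E: 432.3 km
E 40.855°N, 149.025°E: 406.4 km
F 43.013°N, 140.763°E: 373.7 km
G 44.457°N, 144.150°E: 161.5 km
C 43.223°N, 147.134°E: 144.3 km

A, D, B, E, F, G, C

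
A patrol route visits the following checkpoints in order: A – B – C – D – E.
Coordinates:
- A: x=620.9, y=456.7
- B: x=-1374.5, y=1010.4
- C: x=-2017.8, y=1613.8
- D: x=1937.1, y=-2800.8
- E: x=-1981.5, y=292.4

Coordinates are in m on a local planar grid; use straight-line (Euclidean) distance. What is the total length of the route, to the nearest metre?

13872 m

Leg distances:
A→B: 2070.8 m  (cumulative 2070.8 m)
B→C: 882.0 m  (cumulative 2952.8 m)
C→D: 5927.1 m  (cumulative 8879.8 m)
D→E: 4992.3 m  (cumulative 13872.2 m)
Total route length ≈ 13872 m.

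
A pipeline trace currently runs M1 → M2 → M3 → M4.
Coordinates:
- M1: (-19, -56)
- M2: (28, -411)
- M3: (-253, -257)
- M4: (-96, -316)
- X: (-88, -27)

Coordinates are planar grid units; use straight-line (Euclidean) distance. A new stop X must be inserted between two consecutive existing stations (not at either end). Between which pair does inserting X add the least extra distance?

between M1 and M2

Added distance for inserting X between each consecutive pair:
M1–M2: 117.9
M2–M3: 363.8
M3–M4: 404.5
Smallest added distance is 117.9, inserting between M1 and M2.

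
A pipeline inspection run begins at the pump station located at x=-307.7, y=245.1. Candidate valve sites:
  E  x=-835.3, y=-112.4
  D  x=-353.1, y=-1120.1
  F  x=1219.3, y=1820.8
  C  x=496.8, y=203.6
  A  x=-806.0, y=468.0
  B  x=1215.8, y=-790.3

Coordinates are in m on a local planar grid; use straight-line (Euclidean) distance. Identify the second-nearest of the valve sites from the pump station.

E

Distances from the pump station (x=-307.7, y=245.1):
A: 545.9 m
E: 637.3 m
C: 805.6 m
D: 1366.0 m
B: 1842.0 m
F: 2194.2 m
The second-nearest is E at 637.3 m.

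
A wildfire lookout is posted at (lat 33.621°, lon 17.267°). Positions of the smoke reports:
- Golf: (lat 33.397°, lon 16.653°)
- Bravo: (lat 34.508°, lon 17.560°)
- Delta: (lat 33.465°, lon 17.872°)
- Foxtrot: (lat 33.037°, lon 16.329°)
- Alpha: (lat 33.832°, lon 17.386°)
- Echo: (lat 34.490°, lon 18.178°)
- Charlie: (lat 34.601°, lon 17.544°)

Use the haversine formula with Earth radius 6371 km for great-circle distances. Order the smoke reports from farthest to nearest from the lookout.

Distance from the lookout at (lat 33.621°, lon 17.267°) to each:
Echo (lat 34.490°, lon 18.178°): 128.0 km
Charlie (lat 34.601°, lon 17.544°): 111.9 km
Foxtrot (lat 33.037°, lon 16.329°): 108.7 km
Bravo (lat 34.508°, lon 17.560°): 102.3 km
Golf (lat 33.397°, lon 16.653°): 62.1 km
Delta (lat 33.465°, lon 17.872°): 58.7 km
Alpha (lat 33.832°, lon 17.386°): 25.9 km

Echo, Charlie, Foxtrot, Bravo, Golf, Delta, Alpha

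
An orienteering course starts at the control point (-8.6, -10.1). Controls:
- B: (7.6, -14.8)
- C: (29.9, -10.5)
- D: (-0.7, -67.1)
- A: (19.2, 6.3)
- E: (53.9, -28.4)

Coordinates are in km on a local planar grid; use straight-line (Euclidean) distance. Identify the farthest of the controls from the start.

Distances from the start ((-8.6, -10.1)):
E: 65.1 km
D: 57.5 km
C: 38.5 km
A: 32.3 km
B: 16.9 km
The farthest is E at 65.1 km.

E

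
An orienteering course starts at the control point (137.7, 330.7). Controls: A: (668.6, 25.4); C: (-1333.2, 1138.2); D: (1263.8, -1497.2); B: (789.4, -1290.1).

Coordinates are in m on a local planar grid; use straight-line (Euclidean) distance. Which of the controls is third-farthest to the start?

C

Distance to each, sorted:
D: 2146.9 m
B: 1746.9 m
C: 1678.0 m
A: 612.4 m
The third-farthest is C at 1678.0 m.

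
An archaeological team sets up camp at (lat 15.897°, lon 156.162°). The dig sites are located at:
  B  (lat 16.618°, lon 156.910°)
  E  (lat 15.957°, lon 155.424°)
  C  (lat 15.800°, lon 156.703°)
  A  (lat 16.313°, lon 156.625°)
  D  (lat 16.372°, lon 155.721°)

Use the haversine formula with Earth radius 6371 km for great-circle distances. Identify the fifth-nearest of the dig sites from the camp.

Distance to each, sorted:
C: 58.9 km
A: 67.7 km
D: 70.8 km
E: 79.2 km
B: 113.2 km
The fifth-nearest is B at 113.2 km.

B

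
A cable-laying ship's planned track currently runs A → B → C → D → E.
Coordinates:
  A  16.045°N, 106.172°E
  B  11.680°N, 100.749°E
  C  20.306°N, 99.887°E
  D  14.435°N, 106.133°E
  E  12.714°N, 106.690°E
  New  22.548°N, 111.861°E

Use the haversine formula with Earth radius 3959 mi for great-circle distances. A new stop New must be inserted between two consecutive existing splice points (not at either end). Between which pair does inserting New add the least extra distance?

Added distance for inserting New between each consecutive pair:
A–B: 1158.9 mi
B–C: 1235.5 mi
C–D: 881.8 mi
D–E: 1309.5 mi
Smallest added distance is 881.8 mi, inserting between C and D.

between C and D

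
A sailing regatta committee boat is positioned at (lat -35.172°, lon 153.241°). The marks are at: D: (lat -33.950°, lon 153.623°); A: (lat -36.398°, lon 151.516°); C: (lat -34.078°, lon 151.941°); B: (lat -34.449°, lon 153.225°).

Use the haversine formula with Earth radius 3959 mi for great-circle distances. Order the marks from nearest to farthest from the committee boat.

B, D, C, A

Computing each great-circle distance from (lat -35.172°, lon 153.241°):
B (lat -34.449°, lon 153.225°): 50.0 mi
D (lat -33.950°, lon 153.623°): 87.2 mi
C (lat -34.078°, lon 151.941°): 105.7 mi
A (lat -36.398°, lon 151.516°): 128.5 mi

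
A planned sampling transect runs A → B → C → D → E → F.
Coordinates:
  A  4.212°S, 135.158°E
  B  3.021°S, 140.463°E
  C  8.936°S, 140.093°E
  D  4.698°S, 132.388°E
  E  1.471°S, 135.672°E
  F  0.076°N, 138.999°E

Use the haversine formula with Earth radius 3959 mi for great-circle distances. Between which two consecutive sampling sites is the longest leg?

Leg distances:
A→B: 375.0 mi
B→C: 409.5 mi
C→D: 604.2 mi
D→E: 317.9 mi
E→F: 253.5 mi
The longest leg is C–D at 604.2 mi.

C–D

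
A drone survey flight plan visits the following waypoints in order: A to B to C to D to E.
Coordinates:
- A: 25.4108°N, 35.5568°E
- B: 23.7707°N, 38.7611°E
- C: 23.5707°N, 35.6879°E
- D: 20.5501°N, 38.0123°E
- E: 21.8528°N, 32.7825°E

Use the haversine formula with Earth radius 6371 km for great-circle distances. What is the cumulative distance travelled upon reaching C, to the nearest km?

Leg distances:
A→B: 371.8 km  (cumulative 371.8 km)
B→C: 313.8 km  (cumulative 685.5 km)
Cumulative distance at C ≈ 686 km.

686 km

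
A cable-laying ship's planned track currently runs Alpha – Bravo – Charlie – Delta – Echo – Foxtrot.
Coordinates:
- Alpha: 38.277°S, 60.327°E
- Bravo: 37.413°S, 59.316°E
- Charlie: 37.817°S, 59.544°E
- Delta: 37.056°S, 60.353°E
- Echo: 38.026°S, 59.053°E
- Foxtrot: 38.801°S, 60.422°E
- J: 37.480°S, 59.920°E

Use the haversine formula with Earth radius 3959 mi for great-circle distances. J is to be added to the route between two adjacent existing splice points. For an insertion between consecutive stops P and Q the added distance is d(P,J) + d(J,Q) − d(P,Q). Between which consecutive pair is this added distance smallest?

Added distance for inserting J between each consecutive pair:
Alpha–Bravo: 11.5 mi
Bravo–Charlie: 33.9 mi
Charlie–Delta: 0.0 mi
Delta–Echo: 0.5 mi
Echo–Foxtrot: 64.4 mi
Smallest added distance is 0.0 mi, inserting between Charlie and Delta.

between Charlie and Delta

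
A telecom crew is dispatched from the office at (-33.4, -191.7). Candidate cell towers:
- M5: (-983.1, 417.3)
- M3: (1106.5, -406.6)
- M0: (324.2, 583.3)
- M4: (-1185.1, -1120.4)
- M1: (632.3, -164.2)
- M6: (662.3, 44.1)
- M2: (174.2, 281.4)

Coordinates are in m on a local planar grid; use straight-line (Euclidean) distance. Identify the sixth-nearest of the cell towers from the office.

Distance to each, sorted:
M2: 516.6 m
M1: 666.3 m
M6: 734.6 m
M0: 853.5 m
M5: 1128.2 m
M3: 1160.0 m
M4: 1479.5 m
The sixth-nearest is M3 at 1160.0 m.

M3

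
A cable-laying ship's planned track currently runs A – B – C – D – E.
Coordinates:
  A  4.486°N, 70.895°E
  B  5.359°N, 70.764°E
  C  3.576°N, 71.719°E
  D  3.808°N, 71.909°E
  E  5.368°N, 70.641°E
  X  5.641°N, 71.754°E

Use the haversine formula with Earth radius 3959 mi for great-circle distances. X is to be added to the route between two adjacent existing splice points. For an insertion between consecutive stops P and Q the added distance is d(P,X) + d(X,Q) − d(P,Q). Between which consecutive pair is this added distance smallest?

between D and E

Added distance for inserting X between each consecutive pair:
A–B: 109.2 mi
B–C: 73.9 mi
C–D: 249.1 mi
D–E: 67.2 mi
Smallest added distance is 67.2 mi, inserting between D and E.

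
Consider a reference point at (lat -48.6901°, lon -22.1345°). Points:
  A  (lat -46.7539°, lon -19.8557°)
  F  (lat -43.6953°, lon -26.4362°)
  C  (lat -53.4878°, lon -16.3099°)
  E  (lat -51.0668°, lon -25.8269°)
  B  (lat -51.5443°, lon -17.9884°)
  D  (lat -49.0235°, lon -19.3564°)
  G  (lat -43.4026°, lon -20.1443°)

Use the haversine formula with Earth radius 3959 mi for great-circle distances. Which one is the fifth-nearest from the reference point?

Distance to each, sorted:
D: 128.4 mi
A: 170.6 mi
E: 232.3 mi
B: 269.4 mi
G: 377.6 mi
F: 401.7 mi
C: 416.6 mi
The fifth-nearest is G at 377.6 mi.

G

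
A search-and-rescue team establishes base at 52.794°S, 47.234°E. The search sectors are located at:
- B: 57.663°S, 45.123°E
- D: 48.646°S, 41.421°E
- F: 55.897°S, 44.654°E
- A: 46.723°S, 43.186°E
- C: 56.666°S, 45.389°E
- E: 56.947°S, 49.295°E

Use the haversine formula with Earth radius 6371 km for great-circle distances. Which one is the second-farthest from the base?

D

Distances from the base (52.794°S, 47.234°E):
A: 734.7 km
D: 616.2 km
B: 557.6 km
E: 480.2 km
C: 446.5 km
F: 383.4 km
The second-farthest is D at 616.2 km.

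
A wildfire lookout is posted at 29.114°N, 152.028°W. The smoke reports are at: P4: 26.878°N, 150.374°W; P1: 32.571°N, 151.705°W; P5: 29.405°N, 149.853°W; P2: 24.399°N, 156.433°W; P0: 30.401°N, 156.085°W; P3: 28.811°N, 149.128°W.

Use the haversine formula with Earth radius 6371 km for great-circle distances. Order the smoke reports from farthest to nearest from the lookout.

P2, P0, P1, P4, P3, P5

Distances from the lookout:
P2 24.399°N, 156.433°W: 682.6 km
P0 30.401°N, 156.085°W: 416.9 km
P1 32.571°N, 151.705°W: 385.6 km
P4 26.878°N, 150.374°W: 297.0 km
P3 28.811°N, 149.128°W: 284.1 km
P5 29.405°N, 149.853°W: 213.5 km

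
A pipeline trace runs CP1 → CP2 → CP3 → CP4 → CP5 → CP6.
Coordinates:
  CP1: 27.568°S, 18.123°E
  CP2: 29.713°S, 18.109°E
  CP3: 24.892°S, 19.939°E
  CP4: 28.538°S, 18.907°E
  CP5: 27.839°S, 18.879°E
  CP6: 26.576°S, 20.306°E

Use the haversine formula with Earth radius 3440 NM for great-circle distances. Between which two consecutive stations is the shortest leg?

CP4–CP5

Leg distances:
CP1→CP2: 128.8 NM
CP2→CP3: 305.5 NM
CP3→CP4: 225.8 NM
CP4→CP5: 42.0 NM
CP5→CP6: 107.5 NM
The shortest leg is CP4–CP5 at 42.0 NM.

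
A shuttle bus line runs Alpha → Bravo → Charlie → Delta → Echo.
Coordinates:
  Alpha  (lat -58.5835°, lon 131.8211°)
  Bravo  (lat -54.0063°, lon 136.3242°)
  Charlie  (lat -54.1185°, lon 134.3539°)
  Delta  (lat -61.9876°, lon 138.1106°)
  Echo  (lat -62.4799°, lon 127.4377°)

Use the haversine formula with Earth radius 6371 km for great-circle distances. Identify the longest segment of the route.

Leg distances:
Alpha→Bravo: 579.6 km
Bravo→Charlie: 129.2 km
Charlie→Delta: 902.1 km
Delta→Echo: 554.9 km
The longest leg is Charlie–Delta at 902.1 km.

Charlie–Delta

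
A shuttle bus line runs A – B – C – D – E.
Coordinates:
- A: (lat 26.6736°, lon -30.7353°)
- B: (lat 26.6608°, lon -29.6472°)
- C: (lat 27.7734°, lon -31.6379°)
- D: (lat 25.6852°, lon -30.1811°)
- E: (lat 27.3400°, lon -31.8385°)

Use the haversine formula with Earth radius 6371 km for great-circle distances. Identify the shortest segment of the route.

A–B

Leg distances:
A→B: 108.1 km
B→C: 232.5 km
C→D: 273.6 km
D→E: 247.1 km
The shortest leg is A–B at 108.1 km.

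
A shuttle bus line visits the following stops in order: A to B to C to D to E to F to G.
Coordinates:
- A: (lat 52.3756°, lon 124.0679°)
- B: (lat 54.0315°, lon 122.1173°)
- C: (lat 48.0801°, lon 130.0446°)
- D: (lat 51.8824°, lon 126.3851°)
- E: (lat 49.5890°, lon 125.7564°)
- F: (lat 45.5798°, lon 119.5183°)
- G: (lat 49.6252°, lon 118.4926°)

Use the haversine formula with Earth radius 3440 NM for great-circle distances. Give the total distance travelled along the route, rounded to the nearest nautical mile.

1590 NM

Leg distances:
A→B: 121.7 NM  (cumulative 121.7 NM)
B→C: 465.4 NM  (cumulative 587.1 NM)
C→D: 268.4 NM  (cumulative 855.5 NM)
D→E: 139.7 NM  (cumulative 995.3 NM)
E→F: 348.7 NM  (cumulative 1344.0 NM)
F→G: 246.4 NM  (cumulative 1590.4 NM)
Total route length ≈ 1590 NM.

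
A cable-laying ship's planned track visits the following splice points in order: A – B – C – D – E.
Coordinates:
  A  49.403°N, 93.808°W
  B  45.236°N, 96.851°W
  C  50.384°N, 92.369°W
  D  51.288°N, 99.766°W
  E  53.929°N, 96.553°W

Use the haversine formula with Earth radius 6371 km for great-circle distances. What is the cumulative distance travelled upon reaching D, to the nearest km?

Leg distances:
A→B: 516.9 km  (cumulative 516.9 km)
B→C: 662.8 km  (cumulative 1179.7 km)
C→D: 528.8 km  (cumulative 1708.6 km)
Cumulative distance at D ≈ 1709 km.

1709 km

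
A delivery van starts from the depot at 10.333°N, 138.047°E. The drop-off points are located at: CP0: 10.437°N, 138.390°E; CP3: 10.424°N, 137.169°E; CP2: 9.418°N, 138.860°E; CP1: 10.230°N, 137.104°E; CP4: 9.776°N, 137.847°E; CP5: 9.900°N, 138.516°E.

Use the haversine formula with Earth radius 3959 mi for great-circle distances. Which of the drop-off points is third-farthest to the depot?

CP3

Distances from the depot (10.333°N, 138.047°E):
CP2: 84.0 mi
CP1: 64.5 mi
CP3: 60.0 mi
CP5: 43.7 mi
CP4: 40.8 mi
CP0: 24.4 mi
The third-farthest is CP3 at 60.0 mi.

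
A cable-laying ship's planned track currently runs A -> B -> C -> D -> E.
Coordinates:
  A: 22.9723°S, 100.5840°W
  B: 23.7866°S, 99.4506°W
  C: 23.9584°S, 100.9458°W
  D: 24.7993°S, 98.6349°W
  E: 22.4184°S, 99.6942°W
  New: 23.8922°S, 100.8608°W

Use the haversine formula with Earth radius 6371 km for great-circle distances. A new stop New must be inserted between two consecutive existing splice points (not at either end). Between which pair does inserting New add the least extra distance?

between B and C

Added distance for inserting New between each consecutive pair:
A–B: 103.1 km
B–C: 2.0 km
C–D: 6.3 km
D–E: 163.8 km
Smallest added distance is 2.0 km, inserting between B and C.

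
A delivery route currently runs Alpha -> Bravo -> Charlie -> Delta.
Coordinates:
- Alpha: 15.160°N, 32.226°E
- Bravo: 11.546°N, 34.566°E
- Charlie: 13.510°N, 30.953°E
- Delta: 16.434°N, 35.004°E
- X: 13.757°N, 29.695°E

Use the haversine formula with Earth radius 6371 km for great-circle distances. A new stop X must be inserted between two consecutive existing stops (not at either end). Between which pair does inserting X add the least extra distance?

between Charlie and Delta

Added distance for inserting X between each consecutive pair:
Alpha–Bravo: 421.9 km
Bravo–Charlie: 272.6 km
Charlie–Delta: 238.5 km
Smallest added distance is 238.5 km, inserting between Charlie and Delta.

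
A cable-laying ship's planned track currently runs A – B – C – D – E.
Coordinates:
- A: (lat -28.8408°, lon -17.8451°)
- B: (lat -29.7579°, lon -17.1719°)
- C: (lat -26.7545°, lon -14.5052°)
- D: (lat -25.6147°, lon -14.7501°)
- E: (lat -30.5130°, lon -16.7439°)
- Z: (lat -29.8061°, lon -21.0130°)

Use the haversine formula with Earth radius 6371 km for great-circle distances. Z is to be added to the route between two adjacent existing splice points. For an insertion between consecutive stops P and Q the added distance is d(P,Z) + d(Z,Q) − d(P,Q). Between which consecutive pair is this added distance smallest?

between A and B

Added distance for inserting Z between each consecutive pair:
A–B: 575.0 km
B–C: 668.6 km
C–D: 1365.3 km
D–E: 611.8 km
Smallest added distance is 575.0 km, inserting between A and B.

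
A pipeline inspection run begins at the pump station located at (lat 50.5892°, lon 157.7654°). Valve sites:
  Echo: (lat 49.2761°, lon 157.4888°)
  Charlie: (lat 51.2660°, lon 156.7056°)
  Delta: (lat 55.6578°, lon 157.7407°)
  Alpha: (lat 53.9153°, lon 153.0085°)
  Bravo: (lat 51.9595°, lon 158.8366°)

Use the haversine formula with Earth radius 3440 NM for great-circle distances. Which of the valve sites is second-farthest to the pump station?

Distance to each, sorted:
Delta: 304.3 NM
Alpha: 265.3 NM
Bravo: 91.6 NM
Echo: 79.6 NM
Charlie: 57.1 NM
The second-farthest is Alpha at 265.3 NM.

Alpha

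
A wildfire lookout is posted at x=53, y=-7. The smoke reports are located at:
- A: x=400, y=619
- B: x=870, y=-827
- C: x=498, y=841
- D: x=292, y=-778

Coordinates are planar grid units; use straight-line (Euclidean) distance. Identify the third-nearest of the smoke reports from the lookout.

C

Distance to each, sorted:
A: 715.7
D: 807.2
C: 957.7
B: 1157.5
The third-nearest is C at 957.7.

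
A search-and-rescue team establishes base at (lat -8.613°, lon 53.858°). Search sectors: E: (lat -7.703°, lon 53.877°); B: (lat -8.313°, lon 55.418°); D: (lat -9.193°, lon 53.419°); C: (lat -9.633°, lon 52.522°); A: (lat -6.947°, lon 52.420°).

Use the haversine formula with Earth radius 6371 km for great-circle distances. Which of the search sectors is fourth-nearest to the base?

Distance to each, sorted:
D: 80.5 km
E: 101.2 km
B: 174.8 km
C: 185.4 km
A: 243.8 km
The fourth-nearest is C at 185.4 km.

C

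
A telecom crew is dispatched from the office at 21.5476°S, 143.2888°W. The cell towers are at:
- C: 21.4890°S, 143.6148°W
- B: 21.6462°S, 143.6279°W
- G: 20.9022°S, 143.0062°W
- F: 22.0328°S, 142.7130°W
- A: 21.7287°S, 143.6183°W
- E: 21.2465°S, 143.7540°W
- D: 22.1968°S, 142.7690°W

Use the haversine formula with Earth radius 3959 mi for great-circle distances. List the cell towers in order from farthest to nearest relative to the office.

D, F, G, E, A, B, C

Distance from the office at 21.5476°S, 143.2888°W to each:
D 22.1968°S, 142.7690°W: 55.9 mi
F 22.0328°S, 142.7130°W: 49.9 mi
G 20.9022°S, 143.0062°W: 48.2 mi
E 21.2465°S, 143.7540°W: 36.4 mi
A 21.7287°S, 143.6183°W: 24.6 mi
B 21.6462°S, 143.6279°W: 22.8 mi
C 21.4890°S, 143.6148°W: 21.3 mi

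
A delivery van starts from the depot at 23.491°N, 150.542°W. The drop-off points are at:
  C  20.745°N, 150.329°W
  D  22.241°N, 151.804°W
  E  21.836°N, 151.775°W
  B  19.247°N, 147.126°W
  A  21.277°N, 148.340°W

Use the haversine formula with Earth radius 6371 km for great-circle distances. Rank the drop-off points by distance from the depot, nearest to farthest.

D, E, C, A, B

Distances from the depot:
D 22.241°N, 151.804°W: 189.8 km
E 21.836°N, 151.775°W: 223.3 km
C 20.745°N, 150.329°W: 306.1 km
A 21.277°N, 148.340°W: 334.4 km
B 19.247°N, 147.126°W: 589.7 km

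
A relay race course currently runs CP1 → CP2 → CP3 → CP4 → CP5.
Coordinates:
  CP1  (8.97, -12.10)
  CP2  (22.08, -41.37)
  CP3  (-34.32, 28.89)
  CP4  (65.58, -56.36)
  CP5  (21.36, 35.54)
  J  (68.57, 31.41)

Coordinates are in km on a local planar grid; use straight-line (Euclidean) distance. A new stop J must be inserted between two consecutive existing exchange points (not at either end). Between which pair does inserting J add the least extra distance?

between CP4 and CP5

Added distance for inserting J between each consecutive pair:
CP1–CP2: 128.1 km
CP2–CP3: 99.2 km
CP3–CP4: 59.4 km
CP4–CP5: 33.2 km
Smallest added distance is 33.2 km, inserting between CP4 and CP5.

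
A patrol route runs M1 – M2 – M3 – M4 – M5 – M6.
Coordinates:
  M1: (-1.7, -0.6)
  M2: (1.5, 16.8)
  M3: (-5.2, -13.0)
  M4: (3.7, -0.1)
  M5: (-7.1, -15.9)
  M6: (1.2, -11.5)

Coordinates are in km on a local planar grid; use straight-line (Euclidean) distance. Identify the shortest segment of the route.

M5–M6

Leg distances:
M1→M2: 17.7 km
M2→M3: 30.5 km
M3→M4: 15.7 km
M4→M5: 19.1 km
M5→M6: 9.4 km
The shortest leg is M5–M6 at 9.4 km.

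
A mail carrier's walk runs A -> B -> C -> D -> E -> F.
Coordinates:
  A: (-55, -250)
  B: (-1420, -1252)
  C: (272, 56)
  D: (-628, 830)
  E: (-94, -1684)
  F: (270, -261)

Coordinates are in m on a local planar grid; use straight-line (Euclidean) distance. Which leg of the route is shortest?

Leg distances:
A→B: 1693.3 m
B→C: 2138.6 m
C→D: 1187.0 m
D→E: 2570.1 m
E→F: 1468.8 m
The shortest leg is C–D at 1187.0 m.

C–D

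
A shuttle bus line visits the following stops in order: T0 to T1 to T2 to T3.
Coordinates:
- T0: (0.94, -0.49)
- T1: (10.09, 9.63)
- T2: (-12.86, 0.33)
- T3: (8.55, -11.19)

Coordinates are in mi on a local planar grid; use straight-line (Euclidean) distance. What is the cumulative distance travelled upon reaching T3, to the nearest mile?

Leg distances:
T0→T1: 13.6 mi  (cumulative 13.6 mi)
T1→T2: 24.8 mi  (cumulative 38.4 mi)
T2→T3: 24.3 mi  (cumulative 62.7 mi)
Cumulative distance at T3 ≈ 63 mi.

63 mi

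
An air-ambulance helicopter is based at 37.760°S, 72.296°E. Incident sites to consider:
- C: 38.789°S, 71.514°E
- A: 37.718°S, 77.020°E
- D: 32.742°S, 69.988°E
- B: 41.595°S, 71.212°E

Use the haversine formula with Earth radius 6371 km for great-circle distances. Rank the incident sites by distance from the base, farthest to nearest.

Computing each great-circle distance from 37.760°S, 72.296°E:
D 32.742°S, 69.988°E: 596.0 km
B 41.595°S, 71.212°E: 436.4 km
A 37.718°S, 77.020°E: 415.4 km
C 38.789°S, 71.514°E: 133.2 km

D, B, A, C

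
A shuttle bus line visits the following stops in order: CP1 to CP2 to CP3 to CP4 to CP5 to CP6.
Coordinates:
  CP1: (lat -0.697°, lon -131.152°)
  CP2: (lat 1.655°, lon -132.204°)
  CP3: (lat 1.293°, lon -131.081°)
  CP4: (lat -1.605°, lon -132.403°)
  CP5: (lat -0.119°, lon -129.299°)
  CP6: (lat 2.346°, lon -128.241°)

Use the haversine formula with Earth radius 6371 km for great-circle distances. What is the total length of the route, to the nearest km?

Leg distances:
CP1→CP2: 286.5 km  (cumulative 286.5 km)
CP2→CP3: 131.2 km  (cumulative 417.7 km)
CP3→CP4: 354.2 km  (cumulative 771.8 km)
CP4→CP5: 382.6 km  (cumulative 1154.5 km)
CP5→CP6: 298.3 km  (cumulative 1452.7 km)
Total route length ≈ 1453 km.

1453 km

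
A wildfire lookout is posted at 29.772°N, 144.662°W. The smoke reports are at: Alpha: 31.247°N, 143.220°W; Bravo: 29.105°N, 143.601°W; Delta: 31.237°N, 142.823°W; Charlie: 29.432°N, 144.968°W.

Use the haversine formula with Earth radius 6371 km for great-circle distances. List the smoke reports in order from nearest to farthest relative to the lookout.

Charlie, Bravo, Alpha, Delta

Computing each great-circle distance from 29.772°N, 144.662°W:
Charlie 29.432°N, 144.968°W: 48.0 km
Bravo 29.105°N, 143.601°W: 126.7 km
Alpha 31.247°N, 143.220°W: 214.4 km
Delta 31.237°N, 142.823°W: 239.9 km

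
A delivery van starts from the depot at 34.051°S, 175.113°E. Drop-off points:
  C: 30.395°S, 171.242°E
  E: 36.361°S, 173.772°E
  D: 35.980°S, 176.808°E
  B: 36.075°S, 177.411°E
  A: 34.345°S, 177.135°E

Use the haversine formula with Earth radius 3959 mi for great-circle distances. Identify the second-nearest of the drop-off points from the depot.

D

Distance to each, sorted:
A: 117.3 mi
D: 164.2 mi
E: 176.7 mi
B: 190.9 mi
C: 339.1 mi
The second-nearest is D at 164.2 mi.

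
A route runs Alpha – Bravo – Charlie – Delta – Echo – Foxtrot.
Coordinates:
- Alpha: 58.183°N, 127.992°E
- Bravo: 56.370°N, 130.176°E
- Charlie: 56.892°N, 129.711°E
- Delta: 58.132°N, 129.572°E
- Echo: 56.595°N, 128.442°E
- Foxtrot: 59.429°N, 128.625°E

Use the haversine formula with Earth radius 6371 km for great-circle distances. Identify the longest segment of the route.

Echo–Foxtrot

Leg distances:
Alpha→Bravo: 240.5 km
Bravo→Charlie: 64.6 km
Charlie→Delta: 138.1 km
Delta→Echo: 183.8 km
Echo→Foxtrot: 315.3 km
The longest leg is Echo–Foxtrot at 315.3 km.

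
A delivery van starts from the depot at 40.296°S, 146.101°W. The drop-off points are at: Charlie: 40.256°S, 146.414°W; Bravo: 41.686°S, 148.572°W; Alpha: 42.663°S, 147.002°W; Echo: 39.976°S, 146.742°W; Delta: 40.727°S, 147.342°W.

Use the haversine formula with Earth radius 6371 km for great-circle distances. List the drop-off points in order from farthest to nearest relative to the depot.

Alpha, Bravo, Delta, Echo, Charlie

Distances from the depot:
Alpha 42.663°S, 147.002°W: 273.7 km
Bravo 41.686°S, 148.572°W: 258.6 km
Delta 40.727°S, 147.342°W: 115.3 km
Echo 39.976°S, 146.742°W: 65.1 km
Charlie 40.256°S, 146.414°W: 26.9 km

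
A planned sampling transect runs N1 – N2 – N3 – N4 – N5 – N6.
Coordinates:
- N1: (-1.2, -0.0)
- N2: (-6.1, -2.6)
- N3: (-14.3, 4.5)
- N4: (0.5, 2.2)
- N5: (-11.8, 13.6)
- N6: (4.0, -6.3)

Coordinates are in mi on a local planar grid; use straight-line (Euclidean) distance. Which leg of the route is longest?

N5–N6

Leg distances:
N1→N2: 5.5 mi
N2→N3: 10.8 mi
N3→N4: 15.0 mi
N4→N5: 16.8 mi
N5→N6: 25.4 mi
The longest leg is N5–N6 at 25.4 mi.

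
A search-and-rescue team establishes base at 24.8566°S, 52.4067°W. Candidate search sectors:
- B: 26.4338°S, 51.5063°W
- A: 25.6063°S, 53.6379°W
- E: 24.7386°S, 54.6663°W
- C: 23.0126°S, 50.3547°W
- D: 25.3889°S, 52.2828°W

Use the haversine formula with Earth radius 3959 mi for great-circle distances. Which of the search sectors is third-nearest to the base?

B

Distances from the base (24.8566°S, 52.4067°W):
D: 37.6 mi
A: 92.8 mi
B: 122.6 mi
E: 142.0 mi
C: 181.7 mi
The third-nearest is B at 122.6 mi.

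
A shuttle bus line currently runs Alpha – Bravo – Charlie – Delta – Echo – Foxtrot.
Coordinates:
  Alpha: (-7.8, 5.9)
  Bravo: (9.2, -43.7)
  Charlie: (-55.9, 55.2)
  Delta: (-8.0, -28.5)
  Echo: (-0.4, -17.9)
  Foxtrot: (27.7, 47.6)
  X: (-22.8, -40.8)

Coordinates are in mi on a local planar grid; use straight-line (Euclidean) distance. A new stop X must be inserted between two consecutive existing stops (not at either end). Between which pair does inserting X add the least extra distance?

between Bravo and Charlie

Added distance for inserting X between each consecutive pair:
Alpha–Bravo: 28.7 mi
Bravo–Charlie: 15.3 mi
Charlie–Delta: 24.4 mi
Delta–Echo: 38.2 mi
Echo–Foxtrot: 62.6 mi
Smallest added distance is 15.3 mi, inserting between Bravo and Charlie.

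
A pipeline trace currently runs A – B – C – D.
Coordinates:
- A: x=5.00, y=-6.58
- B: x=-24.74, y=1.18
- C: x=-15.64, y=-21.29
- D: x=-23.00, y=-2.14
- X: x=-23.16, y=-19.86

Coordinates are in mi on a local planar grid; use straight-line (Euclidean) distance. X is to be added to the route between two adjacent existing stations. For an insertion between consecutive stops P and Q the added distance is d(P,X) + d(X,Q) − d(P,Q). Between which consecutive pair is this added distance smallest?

between B and C

Added distance for inserting X between each consecutive pair:
A–B: 21.5 mi
B–C: 4.5 mi
C–D: 4.9 mi
Smallest added distance is 4.5 mi, inserting between B and C.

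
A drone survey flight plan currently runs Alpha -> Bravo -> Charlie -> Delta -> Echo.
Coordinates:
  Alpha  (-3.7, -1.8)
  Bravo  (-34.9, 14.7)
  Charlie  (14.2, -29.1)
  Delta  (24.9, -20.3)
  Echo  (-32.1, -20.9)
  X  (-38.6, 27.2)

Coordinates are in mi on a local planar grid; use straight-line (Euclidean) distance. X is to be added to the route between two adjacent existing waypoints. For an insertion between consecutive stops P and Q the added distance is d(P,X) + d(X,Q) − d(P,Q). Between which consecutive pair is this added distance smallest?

between Alpha and Bravo

Added distance for inserting X between each consecutive pair:
Alpha–Bravo: 23.1 mi
Bravo–Charlie: 24.4 mi
Charlie–Delta: 142.6 mi
Delta–Echo: 70.8 mi
Smallest added distance is 23.1 mi, inserting between Alpha and Bravo.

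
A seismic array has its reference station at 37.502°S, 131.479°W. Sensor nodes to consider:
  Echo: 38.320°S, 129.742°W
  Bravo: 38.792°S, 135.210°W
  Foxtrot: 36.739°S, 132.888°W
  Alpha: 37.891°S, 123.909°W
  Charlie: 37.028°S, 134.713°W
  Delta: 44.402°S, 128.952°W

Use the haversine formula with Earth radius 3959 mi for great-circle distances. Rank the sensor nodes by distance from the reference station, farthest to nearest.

Computing each great-circle distance from 37.502°S, 131.479°W:
Delta 44.402°S, 128.952°W: 494.6 mi
Alpha 37.891°S, 123.909°W: 414.6 mi
Bravo 38.792°S, 135.210°W: 221.4 mi
Charlie 37.028°S, 134.713°W: 180.8 mi
Echo 38.320°S, 129.742°W: 110.3 mi
Foxtrot 36.739°S, 132.888°W: 93.8 mi

Delta, Alpha, Bravo, Charlie, Echo, Foxtrot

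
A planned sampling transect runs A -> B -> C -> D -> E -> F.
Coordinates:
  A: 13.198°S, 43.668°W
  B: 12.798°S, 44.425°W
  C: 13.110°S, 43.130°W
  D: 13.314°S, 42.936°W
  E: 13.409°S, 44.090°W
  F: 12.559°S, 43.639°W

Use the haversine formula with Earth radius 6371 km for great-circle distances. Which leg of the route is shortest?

Leg distances:
A→B: 93.3 km
B→C: 144.6 km
C→D: 30.9 km
D→E: 125.3 km
E→F: 106.4 km
The shortest leg is C–D at 30.9 km.

C–D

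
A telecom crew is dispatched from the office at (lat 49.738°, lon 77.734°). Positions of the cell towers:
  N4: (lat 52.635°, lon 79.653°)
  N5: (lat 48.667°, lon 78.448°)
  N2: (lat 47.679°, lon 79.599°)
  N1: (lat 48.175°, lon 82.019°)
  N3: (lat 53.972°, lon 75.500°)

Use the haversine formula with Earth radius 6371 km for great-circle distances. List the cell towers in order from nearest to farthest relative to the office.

N5, N2, N4, N1, N3

Distances from the office:
N5 (lat 48.667°, lon 78.448°): 129.9 km
N2 (lat 47.679°, lon 79.599°): 266.7 km
N4 (lat 52.635°, lon 79.653°): 348.8 km
N1 (lat 48.175°, lon 82.019°): 357.8 km
N3 (lat 53.972°, lon 75.500°): 495.1 km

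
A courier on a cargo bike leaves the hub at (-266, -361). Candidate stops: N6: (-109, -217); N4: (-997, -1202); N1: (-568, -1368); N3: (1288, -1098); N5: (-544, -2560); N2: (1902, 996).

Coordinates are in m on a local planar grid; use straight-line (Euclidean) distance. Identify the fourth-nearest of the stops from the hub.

N3

Distances from the hub ((-266, -361)):
N6: 213.0 m
N1: 1051.3 m
N4: 1114.3 m
N3: 1719.9 m
N5: 2216.5 m
N2: 2557.7 m
The fourth-nearest is N3 at 1719.9 m.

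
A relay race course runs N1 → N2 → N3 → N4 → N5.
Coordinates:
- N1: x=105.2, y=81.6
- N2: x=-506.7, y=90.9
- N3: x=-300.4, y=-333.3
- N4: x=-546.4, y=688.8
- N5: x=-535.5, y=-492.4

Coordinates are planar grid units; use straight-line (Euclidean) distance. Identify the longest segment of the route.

Leg distances:
N1→N2: 612.0
N2→N3: 471.7
N3→N4: 1051.3
N4→N5: 1181.3
The longest leg is N4–N5 at 1181.3.

N4–N5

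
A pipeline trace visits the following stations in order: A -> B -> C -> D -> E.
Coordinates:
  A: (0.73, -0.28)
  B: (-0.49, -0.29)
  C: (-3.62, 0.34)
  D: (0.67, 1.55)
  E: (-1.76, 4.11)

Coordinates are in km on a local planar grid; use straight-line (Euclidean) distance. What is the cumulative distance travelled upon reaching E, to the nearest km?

Leg distances:
A→B: 1.2 km  (cumulative 1.2 km)
B→C: 3.2 km  (cumulative 4.4 km)
C→D: 4.5 km  (cumulative 8.9 km)
D→E: 3.5 km  (cumulative 12.4 km)
Cumulative distance at E ≈ 12 km.

12 km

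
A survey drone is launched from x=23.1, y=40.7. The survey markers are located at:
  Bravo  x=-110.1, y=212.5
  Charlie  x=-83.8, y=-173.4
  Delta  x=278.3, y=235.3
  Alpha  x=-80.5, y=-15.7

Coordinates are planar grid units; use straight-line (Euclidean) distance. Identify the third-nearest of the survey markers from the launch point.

Charlie

Distance to each, sorted:
Alpha: 118.0
Bravo: 217.4
Charlie: 239.3
Delta: 320.9
The third-nearest is Charlie at 239.3.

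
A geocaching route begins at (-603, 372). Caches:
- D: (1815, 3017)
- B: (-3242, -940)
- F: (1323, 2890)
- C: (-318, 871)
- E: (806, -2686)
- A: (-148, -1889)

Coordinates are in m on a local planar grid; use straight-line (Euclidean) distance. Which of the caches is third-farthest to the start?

Distances from the start ((-603, 372)):
D: 3583.7 m
E: 3367.0 m
F: 3170.1 m
B: 2947.1 m
A: 2306.3 m
C: 574.7 m
The third-farthest is F at 3170.1 m.

F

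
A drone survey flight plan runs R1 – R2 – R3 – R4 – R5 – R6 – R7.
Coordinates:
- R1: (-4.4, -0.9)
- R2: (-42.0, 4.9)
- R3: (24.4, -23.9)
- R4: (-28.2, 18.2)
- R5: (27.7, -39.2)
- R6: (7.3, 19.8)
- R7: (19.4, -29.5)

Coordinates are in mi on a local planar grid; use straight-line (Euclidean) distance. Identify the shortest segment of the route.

R1–R2

Leg distances:
R1→R2: 38.0 mi
R2→R3: 72.4 mi
R3→R4: 67.4 mi
R4→R5: 80.1 mi
R5→R6: 62.4 mi
R6→R7: 50.8 mi
The shortest leg is R1–R2 at 38.0 mi.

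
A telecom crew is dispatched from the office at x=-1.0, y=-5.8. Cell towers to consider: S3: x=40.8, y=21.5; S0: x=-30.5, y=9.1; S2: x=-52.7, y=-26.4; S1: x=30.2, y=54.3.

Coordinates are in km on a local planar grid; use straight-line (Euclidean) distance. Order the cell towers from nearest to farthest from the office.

Distance from the office at x=-1.0, y=-5.8 to each:
S0 x=-30.5, y=9.1: 33.0 km
S3 x=40.8, y=21.5: 49.9 km
S2 x=-52.7, y=-26.4: 55.7 km
S1 x=30.2, y=54.3: 67.7 km

S0, S3, S2, S1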